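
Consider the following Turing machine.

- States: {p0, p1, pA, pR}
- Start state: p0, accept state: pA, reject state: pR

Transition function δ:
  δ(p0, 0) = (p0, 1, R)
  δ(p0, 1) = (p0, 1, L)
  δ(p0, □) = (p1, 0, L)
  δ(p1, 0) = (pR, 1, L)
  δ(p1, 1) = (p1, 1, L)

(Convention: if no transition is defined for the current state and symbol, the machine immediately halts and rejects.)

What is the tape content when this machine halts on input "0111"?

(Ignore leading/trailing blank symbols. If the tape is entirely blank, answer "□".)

Execution trace:
Initial: [p0]0111
Step 1: δ(p0, 0) = (p0, 1, R) → 1[p0]111
Step 2: δ(p0, 1) = (p0, 1, L) → [p0]1111
Step 3: δ(p0, 1) = (p0, 1, L) → [p0]□1111
Step 4: δ(p0, □) = (p1, 0, L) → [p1]□01111

No transition is defined for δ(p1, □). By convention the machine halts and rejects.

Final tape (ignoring leading/trailing blanks): 01111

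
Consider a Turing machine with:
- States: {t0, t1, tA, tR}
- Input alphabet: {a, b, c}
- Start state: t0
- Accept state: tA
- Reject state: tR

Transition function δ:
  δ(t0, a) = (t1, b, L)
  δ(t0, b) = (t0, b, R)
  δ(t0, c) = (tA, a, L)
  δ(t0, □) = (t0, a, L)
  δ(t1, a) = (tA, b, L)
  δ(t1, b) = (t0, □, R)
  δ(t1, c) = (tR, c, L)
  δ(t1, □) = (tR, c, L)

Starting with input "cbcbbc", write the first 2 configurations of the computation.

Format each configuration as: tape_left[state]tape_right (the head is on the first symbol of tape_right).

Transitions applied:
Step 1: δ(t0, c) = (tA, a, L)

The first 2 configurations are:
[t0]cbcbbc ⊢ [tA]□abcbbc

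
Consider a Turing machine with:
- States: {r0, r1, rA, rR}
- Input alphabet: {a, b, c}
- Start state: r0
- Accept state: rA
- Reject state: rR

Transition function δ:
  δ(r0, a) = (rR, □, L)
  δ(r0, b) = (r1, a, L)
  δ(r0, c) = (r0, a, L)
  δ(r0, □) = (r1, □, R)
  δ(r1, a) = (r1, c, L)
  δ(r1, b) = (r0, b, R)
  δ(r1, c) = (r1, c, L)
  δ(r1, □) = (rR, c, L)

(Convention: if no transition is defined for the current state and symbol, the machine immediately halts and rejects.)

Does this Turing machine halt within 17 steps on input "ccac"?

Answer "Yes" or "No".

Execution trace:
Initial: [r0]ccac
Step 1: δ(r0, c) = (r0, a, L) → [r0]□acac
Step 2: δ(r0, □) = (r1, □, R) → □[r1]acac
Step 3: δ(r1, a) = (r1, c, L) → [r1]□ccac
Step 4: δ(r1, □) = (rR, c, L) → [rR]□cccac

The machine reaches the reject state rR and halts.
The machine halted after 4 steps (within the 17-step bound).

Answer: Yes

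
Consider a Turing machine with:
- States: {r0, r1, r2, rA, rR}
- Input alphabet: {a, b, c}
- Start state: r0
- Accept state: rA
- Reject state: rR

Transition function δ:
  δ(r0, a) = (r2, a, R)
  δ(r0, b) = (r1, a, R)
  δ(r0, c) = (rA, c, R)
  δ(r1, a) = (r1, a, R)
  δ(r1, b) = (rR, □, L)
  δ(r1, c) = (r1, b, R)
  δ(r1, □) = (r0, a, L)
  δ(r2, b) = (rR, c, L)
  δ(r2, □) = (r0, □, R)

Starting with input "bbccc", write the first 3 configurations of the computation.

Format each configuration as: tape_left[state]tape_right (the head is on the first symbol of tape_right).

Transitions applied:
Step 1: δ(r0, b) = (r1, a, R)
Step 2: δ(r1, b) = (rR, □, L)

The first 3 configurations are:
[r0]bbccc ⊢ a[r1]bccc ⊢ [rR]a□ccc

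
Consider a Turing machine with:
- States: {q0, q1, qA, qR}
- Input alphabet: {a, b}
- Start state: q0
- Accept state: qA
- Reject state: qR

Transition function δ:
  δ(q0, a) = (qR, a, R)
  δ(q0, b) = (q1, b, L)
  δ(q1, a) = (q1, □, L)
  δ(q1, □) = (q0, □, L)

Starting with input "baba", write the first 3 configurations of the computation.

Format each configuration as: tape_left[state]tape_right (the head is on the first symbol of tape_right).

Transitions applied:
Step 1: δ(q0, b) = (q1, b, L)
Step 2: δ(q1, □) = (q0, □, L)

The first 3 configurations are:
[q0]baba ⊢ [q1]□baba ⊢ [q0]□□baba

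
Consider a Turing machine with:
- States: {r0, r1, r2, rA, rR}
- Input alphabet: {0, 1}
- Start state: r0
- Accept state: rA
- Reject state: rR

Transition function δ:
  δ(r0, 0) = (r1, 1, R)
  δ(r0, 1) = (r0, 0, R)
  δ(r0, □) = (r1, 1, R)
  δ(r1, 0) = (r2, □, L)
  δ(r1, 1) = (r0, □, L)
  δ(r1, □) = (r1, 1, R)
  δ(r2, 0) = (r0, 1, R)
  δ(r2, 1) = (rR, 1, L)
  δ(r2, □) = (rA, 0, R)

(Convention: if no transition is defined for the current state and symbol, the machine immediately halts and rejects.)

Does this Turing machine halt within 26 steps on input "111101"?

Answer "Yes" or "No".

Execution trace:
Initial: [r0]111101
Step 1: δ(r0, 1) = (r0, 0, R) → 0[r0]11101
Step 2: δ(r0, 1) = (r0, 0, R) → 00[r0]1101
Step 3: δ(r0, 1) = (r0, 0, R) → 000[r0]101
Step 4: δ(r0, 1) = (r0, 0, R) → 0000[r0]01
Step 5: δ(r0, 0) = (r1, 1, R) → 00001[r1]1
Step 6: δ(r1, 1) = (r0, □, L) → 0000[r0]1□
Step 7: δ(r0, 1) = (r0, 0, R) → 00000[r0]□
Step 8: δ(r0, □) = (r1, 1, R) → 000001[r1]□
Step 9: δ(r1, □) = (r1, 1, R) → 0000011[r1]□
Step 10: δ(r1, □) = (r1, 1, R) → 00000111[r1]□
Step 11: δ(r1, □) = (r1, 1, R) → 000001111[r1]□
Step 12: δ(r1, □) = (r1, 1, R) → 0000011111[r1]□
Step 13: δ(r1, □) = (r1, 1, R) → 00000111111[r1]□
Step 14: δ(r1, □) = (r1, 1, R) → 000001111111[r1]□
Step 15: δ(r1, □) = (r1, 1, R) → 0000011111111[r1]□
Step 16: δ(r1, □) = (r1, 1, R) → 00000111111111[r1]□
Step 17: δ(r1, □) = (r1, 1, R) → 000001111111111[r1]□
Step 18: δ(r1, □) = (r1, 1, R) → 0000011111111111[r1]□
Step 19: δ(r1, □) = (r1, 1, R) → 00000111111111111[r1]□
Step 20: δ(r1, □) = (r1, 1, R) → 000001111111111111[r1]□
Step 21: δ(r1, □) = (r1, 1, R) → 0000011111111111111[r1]□
Step 22: δ(r1, □) = (r1, 1, R) → 00000111111111111111[r1]□
Step 23: δ(r1, □) = (r1, 1, R) → 000001111111111111111[r1]□
Step 24: δ(r1, □) = (r1, 1, R) → 0000011111111111111111[r1]□
Step 25: δ(r1, □) = (r1, 1, R) → 00000111111111111111111[r1]□
Step 26: δ(r1, □) = (r1, 1, R) → 000001111111111111111111[r1]□

The machine has not reached a halting state after 26 steps.
The machine did not halt within the 26-step bound.

Answer: No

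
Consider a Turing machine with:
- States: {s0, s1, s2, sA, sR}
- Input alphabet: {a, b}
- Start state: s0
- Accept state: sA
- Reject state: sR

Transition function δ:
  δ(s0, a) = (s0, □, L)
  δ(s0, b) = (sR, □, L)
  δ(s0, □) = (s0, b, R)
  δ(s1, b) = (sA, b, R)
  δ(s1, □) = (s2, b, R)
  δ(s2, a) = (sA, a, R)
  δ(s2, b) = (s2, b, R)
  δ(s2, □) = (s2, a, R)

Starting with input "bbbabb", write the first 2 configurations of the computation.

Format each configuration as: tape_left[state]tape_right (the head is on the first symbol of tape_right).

Transitions applied:
Step 1: δ(s0, b) = (sR, □, L)

The first 2 configurations are:
[s0]bbbabb ⊢ [sR]□□bbabb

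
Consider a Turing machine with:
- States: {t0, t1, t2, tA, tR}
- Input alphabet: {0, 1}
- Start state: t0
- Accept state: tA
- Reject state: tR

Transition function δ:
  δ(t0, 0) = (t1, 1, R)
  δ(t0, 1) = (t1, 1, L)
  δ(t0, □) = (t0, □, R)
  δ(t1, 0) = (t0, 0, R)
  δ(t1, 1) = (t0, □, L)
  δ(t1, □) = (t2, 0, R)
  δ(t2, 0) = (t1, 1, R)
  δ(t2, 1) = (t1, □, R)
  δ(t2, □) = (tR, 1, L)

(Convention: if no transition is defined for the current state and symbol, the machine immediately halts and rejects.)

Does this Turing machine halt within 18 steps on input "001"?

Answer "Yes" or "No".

Execution trace:
Initial: [t0]001
Step 1: δ(t0, 0) = (t1, 1, R) → 1[t1]01
Step 2: δ(t1, 0) = (t0, 0, R) → 10[t0]1
Step 3: δ(t0, 1) = (t1, 1, L) → 1[t1]01
Step 4: δ(t1, 0) = (t0, 0, R) → 10[t0]1
Step 5: δ(t0, 1) = (t1, 1, L) → 1[t1]01
Step 6: δ(t1, 0) = (t0, 0, R) → 10[t0]1
Step 7: δ(t0, 1) = (t1, 1, L) → 1[t1]01
Step 8: δ(t1, 0) = (t0, 0, R) → 10[t0]1
Step 9: δ(t0, 1) = (t1, 1, L) → 1[t1]01
Step 10: δ(t1, 0) = (t0, 0, R) → 10[t0]1
Step 11: δ(t0, 1) = (t1, 1, L) → 1[t1]01
Step 12: δ(t1, 0) = (t0, 0, R) → 10[t0]1
Step 13: δ(t0, 1) = (t1, 1, L) → 1[t1]01
Step 14: δ(t1, 0) = (t0, 0, R) → 10[t0]1
Step 15: δ(t0, 1) = (t1, 1, L) → 1[t1]01
Step 16: δ(t1, 0) = (t0, 0, R) → 10[t0]1
Step 17: δ(t0, 1) = (t1, 1, L) → 1[t1]01
Step 18: δ(t1, 0) = (t0, 0, R) → 10[t0]1

The machine has not reached a halting state after 18 steps.
The machine did not halt within the 18-step bound.

Answer: No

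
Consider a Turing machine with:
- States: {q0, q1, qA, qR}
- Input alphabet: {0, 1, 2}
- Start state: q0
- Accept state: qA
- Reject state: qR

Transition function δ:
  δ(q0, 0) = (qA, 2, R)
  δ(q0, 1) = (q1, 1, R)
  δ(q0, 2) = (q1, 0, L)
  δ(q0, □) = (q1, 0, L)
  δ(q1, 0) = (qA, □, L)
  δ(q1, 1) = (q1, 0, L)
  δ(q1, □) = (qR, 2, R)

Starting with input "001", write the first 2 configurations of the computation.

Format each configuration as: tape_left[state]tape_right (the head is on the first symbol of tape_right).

Transitions applied:
Step 1: δ(q0, 0) = (qA, 2, R)

The first 2 configurations are:
[q0]001 ⊢ 2[qA]01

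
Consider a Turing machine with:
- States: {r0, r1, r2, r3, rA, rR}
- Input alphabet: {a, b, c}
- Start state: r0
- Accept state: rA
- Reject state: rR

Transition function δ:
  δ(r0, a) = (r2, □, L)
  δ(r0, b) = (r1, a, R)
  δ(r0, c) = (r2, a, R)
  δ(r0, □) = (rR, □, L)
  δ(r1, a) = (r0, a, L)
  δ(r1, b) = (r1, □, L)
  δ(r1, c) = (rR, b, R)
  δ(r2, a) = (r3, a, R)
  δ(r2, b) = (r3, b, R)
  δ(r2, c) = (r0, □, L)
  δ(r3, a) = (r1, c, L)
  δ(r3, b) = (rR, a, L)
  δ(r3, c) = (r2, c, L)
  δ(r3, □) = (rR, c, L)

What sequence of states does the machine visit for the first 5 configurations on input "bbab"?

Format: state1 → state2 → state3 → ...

Execution trace:
Initial: [r0]bbab
Step 1: δ(r0, b) = (r1, a, R) → a[r1]bab
Step 2: δ(r1, b) = (r1, □, L) → [r1]a□ab
Step 3: δ(r1, a) = (r0, a, L) → [r0]□a□ab
Step 4: δ(r0, □) = (rR, □, L) → [rR]□□a□ab

The machine reaches the reject state rR and halts.

State sequence: r0 → r1 → r1 → r0 → rR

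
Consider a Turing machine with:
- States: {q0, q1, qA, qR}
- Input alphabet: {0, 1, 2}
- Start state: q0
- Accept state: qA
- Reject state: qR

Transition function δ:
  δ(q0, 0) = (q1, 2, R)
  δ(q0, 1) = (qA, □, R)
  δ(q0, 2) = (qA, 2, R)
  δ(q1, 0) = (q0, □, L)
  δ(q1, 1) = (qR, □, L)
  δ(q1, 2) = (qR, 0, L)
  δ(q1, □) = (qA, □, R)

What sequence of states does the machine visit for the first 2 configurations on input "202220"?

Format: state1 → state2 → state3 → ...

Execution trace:
Initial: [q0]202220
Step 1: δ(q0, 2) = (qA, 2, R) → 2[qA]02220

The machine reaches the accept state qA and halts.

State sequence: q0 → qA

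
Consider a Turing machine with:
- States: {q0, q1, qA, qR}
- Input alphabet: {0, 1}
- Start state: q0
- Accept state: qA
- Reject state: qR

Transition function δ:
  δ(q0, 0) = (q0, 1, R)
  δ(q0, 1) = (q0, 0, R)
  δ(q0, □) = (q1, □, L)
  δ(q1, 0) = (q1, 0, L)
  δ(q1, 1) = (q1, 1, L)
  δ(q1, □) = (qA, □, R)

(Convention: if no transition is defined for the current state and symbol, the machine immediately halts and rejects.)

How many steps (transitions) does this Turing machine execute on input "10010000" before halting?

Execution trace:
Initial: [q0]10010000
Step 1: δ(q0, 1) = (q0, 0, R) → 0[q0]0010000
Step 2: δ(q0, 0) = (q0, 1, R) → 01[q0]010000
Step 3: δ(q0, 0) = (q0, 1, R) → 011[q0]10000
Step 4: δ(q0, 1) = (q0, 0, R) → 0110[q0]0000
Step 5: δ(q0, 0) = (q0, 1, R) → 01101[q0]000
Step 6: δ(q0, 0) = (q0, 1, R) → 011011[q0]00
Step 7: δ(q0, 0) = (q0, 1, R) → 0110111[q0]0
Step 8: δ(q0, 0) = (q0, 1, R) → 01101111[q0]□
Step 9: δ(q0, □) = (q1, □, L) → 0110111[q1]1□
Step 10: δ(q1, 1) = (q1, 1, L) → 011011[q1]11□
Step 11: δ(q1, 1) = (q1, 1, L) → 01101[q1]111□
Step 12: δ(q1, 1) = (q1, 1, L) → 0110[q1]1111□
Step 13: δ(q1, 1) = (q1, 1, L) → 011[q1]01111□
Step 14: δ(q1, 0) = (q1, 0, L) → 01[q1]101111□
Step 15: δ(q1, 1) = (q1, 1, L) → 0[q1]1101111□
Step 16: δ(q1, 1) = (q1, 1, L) → [q1]01101111□
Step 17: δ(q1, 0) = (q1, 0, L) → [q1]□01101111□
Step 18: δ(q1, □) = (qA, □, R) → □[qA]01101111□

The machine reaches the accept state qA and halts.

The machine executed 18 steps before halting.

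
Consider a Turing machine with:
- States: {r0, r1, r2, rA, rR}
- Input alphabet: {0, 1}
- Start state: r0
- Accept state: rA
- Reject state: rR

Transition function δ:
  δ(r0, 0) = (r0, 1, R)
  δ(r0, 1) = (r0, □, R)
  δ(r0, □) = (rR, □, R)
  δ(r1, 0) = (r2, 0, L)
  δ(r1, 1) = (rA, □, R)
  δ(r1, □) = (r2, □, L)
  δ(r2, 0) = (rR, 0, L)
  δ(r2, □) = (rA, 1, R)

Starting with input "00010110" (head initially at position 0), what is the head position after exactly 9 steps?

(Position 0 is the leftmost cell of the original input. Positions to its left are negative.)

Execution trace (head position shown):
Step 0: [r0]00010110  (head at position 0)
Step 1: move right → 1[r0]0010110  (head at position 1)
Step 2: move right → 11[r0]010110  (head at position 2)
Step 3: move right → 111[r0]10110  (head at position 3)
Step 4: move right → 111□[r0]0110  (head at position 4)
Step 5: move right → 111□1[r0]110  (head at position 5)
Step 6: move right → 111□1□[r0]10  (head at position 6)
Step 7: move right → 111□1□□[r0]0  (head at position 7)
Step 8: move right → 111□1□□1[r0]□  (head at position 8)
Step 9: move right → 111□1□□1□[rR]□  (head at position 9)

After 9 steps, the head is at position 9.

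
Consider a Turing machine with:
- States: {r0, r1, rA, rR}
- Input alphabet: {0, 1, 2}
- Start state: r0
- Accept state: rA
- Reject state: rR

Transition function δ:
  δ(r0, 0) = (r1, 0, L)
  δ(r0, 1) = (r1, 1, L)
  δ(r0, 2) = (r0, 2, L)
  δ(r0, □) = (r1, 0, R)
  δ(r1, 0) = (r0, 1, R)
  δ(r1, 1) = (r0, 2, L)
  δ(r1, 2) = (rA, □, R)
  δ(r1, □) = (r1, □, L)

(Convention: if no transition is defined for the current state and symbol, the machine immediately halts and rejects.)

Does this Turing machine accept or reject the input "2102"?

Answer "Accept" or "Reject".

Execution trace:
Initial: [r0]2102
Step 1: δ(r0, 2) = (r0, 2, L) → [r0]□2102
Step 2: δ(r0, □) = (r1, 0, R) → 0[r1]2102
Step 3: δ(r1, 2) = (rA, □, R) → 0□[rA]102

The machine reaches the accept state rA and halts.

Answer: Accept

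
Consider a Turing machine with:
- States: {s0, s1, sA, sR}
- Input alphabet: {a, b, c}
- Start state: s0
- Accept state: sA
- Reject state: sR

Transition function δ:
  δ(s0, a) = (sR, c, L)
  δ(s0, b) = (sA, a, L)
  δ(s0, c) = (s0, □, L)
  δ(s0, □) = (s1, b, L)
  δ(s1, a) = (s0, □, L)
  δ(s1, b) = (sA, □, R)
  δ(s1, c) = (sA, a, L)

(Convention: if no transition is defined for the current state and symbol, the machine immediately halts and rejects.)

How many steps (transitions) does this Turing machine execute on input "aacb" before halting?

Execution trace:
Initial: [s0]aacb
Step 1: δ(s0, a) = (sR, c, L) → [sR]□cacb

The machine reaches the reject state sR and halts.

The machine executed 1 step before halting.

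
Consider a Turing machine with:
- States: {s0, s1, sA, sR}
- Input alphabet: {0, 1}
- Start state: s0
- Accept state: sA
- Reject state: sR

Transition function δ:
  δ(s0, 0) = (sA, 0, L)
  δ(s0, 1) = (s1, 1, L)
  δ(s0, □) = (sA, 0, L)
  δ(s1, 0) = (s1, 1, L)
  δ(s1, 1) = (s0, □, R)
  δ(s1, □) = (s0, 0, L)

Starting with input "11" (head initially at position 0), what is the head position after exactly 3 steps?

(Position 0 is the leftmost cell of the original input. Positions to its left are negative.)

Execution trace (head position shown):
Step 0: [s0]11  (head at position 0)
Step 1: move left → [s1]□11  (head at position -1)
Step 2: move left → [s0]□011  (head at position -2)
Step 3: move left → [sA]□0011  (head at position -3)

After 3 steps, the head is at position -3.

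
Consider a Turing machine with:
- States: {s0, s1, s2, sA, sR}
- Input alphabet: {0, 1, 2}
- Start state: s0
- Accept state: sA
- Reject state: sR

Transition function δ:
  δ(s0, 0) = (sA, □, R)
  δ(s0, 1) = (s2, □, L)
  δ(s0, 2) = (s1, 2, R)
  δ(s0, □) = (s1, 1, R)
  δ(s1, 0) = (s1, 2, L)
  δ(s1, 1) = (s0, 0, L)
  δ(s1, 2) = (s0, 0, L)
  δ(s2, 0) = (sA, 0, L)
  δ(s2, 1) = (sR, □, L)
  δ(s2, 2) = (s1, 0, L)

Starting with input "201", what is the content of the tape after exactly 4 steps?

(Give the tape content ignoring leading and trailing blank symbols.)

Execution trace:
Initial: [s0]201
Step 1: δ(s0, 2) = (s1, 2, R) → 2[s1]01
Step 2: δ(s1, 0) = (s1, 2, L) → [s1]221
Step 3: δ(s1, 2) = (s0, 0, L) → [s0]□021
Step 4: δ(s0, □) = (s1, 1, R) → 1[s1]021

After 4 steps, the tape (ignoring leading/trailing blanks) is: 1021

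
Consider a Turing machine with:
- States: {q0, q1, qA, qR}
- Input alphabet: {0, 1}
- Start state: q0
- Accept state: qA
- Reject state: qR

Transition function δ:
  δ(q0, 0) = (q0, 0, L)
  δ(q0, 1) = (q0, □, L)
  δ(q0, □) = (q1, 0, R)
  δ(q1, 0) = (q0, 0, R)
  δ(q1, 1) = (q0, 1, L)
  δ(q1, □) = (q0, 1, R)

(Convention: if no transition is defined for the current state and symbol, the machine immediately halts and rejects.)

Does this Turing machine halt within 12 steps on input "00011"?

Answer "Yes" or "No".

Execution trace:
Initial: [q0]00011
Step 1: δ(q0, 0) = (q0, 0, L) → [q0]□00011
Step 2: δ(q0, □) = (q1, 0, R) → 0[q1]00011
Step 3: δ(q1, 0) = (q0, 0, R) → 00[q0]0011
Step 4: δ(q0, 0) = (q0, 0, L) → 0[q0]00011
Step 5: δ(q0, 0) = (q0, 0, L) → [q0]000011
Step 6: δ(q0, 0) = (q0, 0, L) → [q0]□000011
Step 7: δ(q0, □) = (q1, 0, R) → 0[q1]000011
Step 8: δ(q1, 0) = (q0, 0, R) → 00[q0]00011
Step 9: δ(q0, 0) = (q0, 0, L) → 0[q0]000011
Step 10: δ(q0, 0) = (q0, 0, L) → [q0]0000011
Step 11: δ(q0, 0) = (q0, 0, L) → [q0]□0000011
Step 12: δ(q0, □) = (q1, 0, R) → 0[q1]0000011

The machine has not reached a halting state after 12 steps.
The machine did not halt within the 12-step bound.

Answer: No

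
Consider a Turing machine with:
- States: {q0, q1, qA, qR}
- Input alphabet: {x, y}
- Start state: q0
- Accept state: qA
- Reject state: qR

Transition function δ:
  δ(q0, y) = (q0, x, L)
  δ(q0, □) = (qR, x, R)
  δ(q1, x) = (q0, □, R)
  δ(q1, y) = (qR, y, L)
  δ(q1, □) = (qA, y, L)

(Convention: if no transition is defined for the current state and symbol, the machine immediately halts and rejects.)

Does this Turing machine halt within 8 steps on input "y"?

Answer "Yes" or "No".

Execution trace:
Initial: [q0]y
Step 1: δ(q0, y) = (q0, x, L) → [q0]□x
Step 2: δ(q0, □) = (qR, x, R) → x[qR]x

The machine reaches the reject state qR and halts.
The machine halted after 2 steps (within the 8-step bound).

Answer: Yes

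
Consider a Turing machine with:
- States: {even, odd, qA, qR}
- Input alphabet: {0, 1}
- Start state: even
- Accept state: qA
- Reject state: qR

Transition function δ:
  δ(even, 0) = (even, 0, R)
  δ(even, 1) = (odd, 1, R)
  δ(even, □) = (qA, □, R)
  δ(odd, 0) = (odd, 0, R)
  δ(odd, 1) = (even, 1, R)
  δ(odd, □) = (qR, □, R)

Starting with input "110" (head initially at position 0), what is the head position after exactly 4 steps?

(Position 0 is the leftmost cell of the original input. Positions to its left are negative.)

Execution trace (head position shown):
Step 0: [even]110  (head at position 0)
Step 1: move right → 1[odd]10  (head at position 1)
Step 2: move right → 11[even]0  (head at position 2)
Step 3: move right → 110[even]□  (head at position 3)
Step 4: move right → 110□[qA]□  (head at position 4)

After 4 steps, the head is at position 4.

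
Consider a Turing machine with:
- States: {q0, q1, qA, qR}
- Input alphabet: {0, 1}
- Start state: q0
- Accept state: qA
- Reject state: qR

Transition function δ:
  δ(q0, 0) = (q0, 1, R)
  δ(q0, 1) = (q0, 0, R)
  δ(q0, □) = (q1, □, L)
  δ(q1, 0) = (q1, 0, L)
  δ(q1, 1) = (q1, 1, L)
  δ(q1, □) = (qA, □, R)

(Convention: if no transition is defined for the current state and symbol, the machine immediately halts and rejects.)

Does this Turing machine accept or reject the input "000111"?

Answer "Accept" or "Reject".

Execution trace:
Initial: [q0]000111
Step 1: δ(q0, 0) = (q0, 1, R) → 1[q0]00111
Step 2: δ(q0, 0) = (q0, 1, R) → 11[q0]0111
Step 3: δ(q0, 0) = (q0, 1, R) → 111[q0]111
Step 4: δ(q0, 1) = (q0, 0, R) → 1110[q0]11
Step 5: δ(q0, 1) = (q0, 0, R) → 11100[q0]1
Step 6: δ(q0, 1) = (q0, 0, R) → 111000[q0]□
Step 7: δ(q0, □) = (q1, □, L) → 11100[q1]0□
Step 8: δ(q1, 0) = (q1, 0, L) → 1110[q1]00□
Step 9: δ(q1, 0) = (q1, 0, L) → 111[q1]000□
Step 10: δ(q1, 0) = (q1, 0, L) → 11[q1]1000□
Step 11: δ(q1, 1) = (q1, 1, L) → 1[q1]11000□
Step 12: δ(q1, 1) = (q1, 1, L) → [q1]111000□
Step 13: δ(q1, 1) = (q1, 1, L) → [q1]□111000□
Step 14: δ(q1, □) = (qA, □, R) → □[qA]111000□

The machine reaches the accept state qA and halts.

Answer: Accept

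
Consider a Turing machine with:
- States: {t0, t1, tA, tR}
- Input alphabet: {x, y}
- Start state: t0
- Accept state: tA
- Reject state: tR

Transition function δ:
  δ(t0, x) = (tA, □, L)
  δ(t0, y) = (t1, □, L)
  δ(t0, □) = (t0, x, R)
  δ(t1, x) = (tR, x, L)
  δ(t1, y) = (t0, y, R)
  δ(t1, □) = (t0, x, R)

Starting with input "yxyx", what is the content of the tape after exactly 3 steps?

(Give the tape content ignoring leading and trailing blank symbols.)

Execution trace:
Initial: [t0]yxyx
Step 1: δ(t0, y) = (t1, □, L) → [t1]□□xyx
Step 2: δ(t1, □) = (t0, x, R) → x[t0]□xyx
Step 3: δ(t0, □) = (t0, x, R) → xx[t0]xyx

After 3 steps, the tape (ignoring leading/trailing blanks) is: xxxyx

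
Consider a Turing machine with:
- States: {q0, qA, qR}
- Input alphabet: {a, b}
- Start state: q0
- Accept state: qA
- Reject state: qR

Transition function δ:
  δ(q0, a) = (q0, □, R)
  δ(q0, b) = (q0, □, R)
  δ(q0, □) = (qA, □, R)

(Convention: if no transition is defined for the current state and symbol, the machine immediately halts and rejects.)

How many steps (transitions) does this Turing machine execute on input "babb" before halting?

Execution trace:
Initial: [q0]babb
Step 1: δ(q0, b) = (q0, □, R) → □[q0]abb
Step 2: δ(q0, a) = (q0, □, R) → □□[q0]bb
Step 3: δ(q0, b) = (q0, □, R) → □□□[q0]b
Step 4: δ(q0, b) = (q0, □, R) → □□□□[q0]□
Step 5: δ(q0, □) = (qA, □, R) → □□□□□[qA]□

The machine reaches the accept state qA and halts.

The machine executed 5 steps before halting.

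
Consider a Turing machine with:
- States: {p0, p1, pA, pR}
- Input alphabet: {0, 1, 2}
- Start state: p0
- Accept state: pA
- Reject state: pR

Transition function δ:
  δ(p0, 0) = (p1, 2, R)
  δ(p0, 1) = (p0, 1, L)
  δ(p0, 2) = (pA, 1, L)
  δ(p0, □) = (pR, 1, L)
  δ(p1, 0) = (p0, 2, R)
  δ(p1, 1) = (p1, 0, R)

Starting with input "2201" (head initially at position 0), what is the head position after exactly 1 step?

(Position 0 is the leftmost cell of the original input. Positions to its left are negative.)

Execution trace (head position shown):
Step 0: [p0]2201  (head at position 0)
Step 1: move left → [pA]□1201  (head at position -1)

After 1 step, the head is at position -1.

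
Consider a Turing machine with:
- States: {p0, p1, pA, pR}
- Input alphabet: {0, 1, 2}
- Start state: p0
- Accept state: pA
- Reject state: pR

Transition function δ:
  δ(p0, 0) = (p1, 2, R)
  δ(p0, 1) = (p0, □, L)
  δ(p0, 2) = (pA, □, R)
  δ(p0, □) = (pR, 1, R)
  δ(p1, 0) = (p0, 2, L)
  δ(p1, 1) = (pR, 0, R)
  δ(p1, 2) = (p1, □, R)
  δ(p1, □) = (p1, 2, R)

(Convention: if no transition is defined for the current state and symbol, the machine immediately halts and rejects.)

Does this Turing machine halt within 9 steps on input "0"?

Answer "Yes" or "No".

Execution trace:
Initial: [p0]0
Step 1: δ(p0, 0) = (p1, 2, R) → 2[p1]□
Step 2: δ(p1, □) = (p1, 2, R) → 22[p1]□
Step 3: δ(p1, □) = (p1, 2, R) → 222[p1]□
Step 4: δ(p1, □) = (p1, 2, R) → 2222[p1]□
Step 5: δ(p1, □) = (p1, 2, R) → 22222[p1]□
Step 6: δ(p1, □) = (p1, 2, R) → 222222[p1]□
Step 7: δ(p1, □) = (p1, 2, R) → 2222222[p1]□
Step 8: δ(p1, □) = (p1, 2, R) → 22222222[p1]□
Step 9: δ(p1, □) = (p1, 2, R) → 222222222[p1]□

The machine has not reached a halting state after 9 steps.
The machine did not halt within the 9-step bound.

Answer: No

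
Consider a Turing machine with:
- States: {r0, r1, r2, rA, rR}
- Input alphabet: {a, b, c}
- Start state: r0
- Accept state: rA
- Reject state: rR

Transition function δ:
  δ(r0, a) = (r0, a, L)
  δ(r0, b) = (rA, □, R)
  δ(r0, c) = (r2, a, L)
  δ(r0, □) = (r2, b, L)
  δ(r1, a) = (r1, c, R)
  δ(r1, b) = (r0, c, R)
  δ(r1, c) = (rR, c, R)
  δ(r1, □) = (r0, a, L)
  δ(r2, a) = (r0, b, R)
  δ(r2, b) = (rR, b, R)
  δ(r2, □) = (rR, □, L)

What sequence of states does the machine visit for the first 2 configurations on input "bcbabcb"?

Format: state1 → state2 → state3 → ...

Execution trace:
Initial: [r0]bcbabcb
Step 1: δ(r0, b) = (rA, □, R) → □[rA]cbabcb

The machine reaches the accept state rA and halts.

State sequence: r0 → rA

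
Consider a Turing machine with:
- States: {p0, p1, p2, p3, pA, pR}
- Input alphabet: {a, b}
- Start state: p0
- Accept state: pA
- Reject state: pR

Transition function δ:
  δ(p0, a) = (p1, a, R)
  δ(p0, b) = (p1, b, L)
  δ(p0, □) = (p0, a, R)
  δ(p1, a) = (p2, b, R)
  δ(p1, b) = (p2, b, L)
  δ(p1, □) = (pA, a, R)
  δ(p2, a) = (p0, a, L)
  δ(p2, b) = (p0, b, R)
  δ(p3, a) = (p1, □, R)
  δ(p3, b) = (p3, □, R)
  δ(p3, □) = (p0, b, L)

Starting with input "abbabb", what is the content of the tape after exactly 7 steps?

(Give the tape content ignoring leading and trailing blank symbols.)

Execution trace:
Initial: [p0]abbabb
Step 1: δ(p0, a) = (p1, a, R) → a[p1]bbabb
Step 2: δ(p1, b) = (p2, b, L) → [p2]abbabb
Step 3: δ(p2, a) = (p0, a, L) → [p0]□abbabb
Step 4: δ(p0, □) = (p0, a, R) → a[p0]abbabb
Step 5: δ(p0, a) = (p1, a, R) → aa[p1]bbabb
Step 6: δ(p1, b) = (p2, b, L) → a[p2]abbabb
Step 7: δ(p2, a) = (p0, a, L) → [p0]aabbabb

After 7 steps, the tape (ignoring leading/trailing blanks) is: aabbabb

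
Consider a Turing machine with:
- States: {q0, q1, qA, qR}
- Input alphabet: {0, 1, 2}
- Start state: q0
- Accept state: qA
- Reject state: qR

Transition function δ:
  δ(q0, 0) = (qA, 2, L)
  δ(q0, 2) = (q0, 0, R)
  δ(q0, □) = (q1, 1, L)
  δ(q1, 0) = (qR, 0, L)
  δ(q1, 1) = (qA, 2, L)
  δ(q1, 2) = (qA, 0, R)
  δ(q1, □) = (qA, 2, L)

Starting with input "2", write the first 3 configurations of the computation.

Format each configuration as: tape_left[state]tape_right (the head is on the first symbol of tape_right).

Transitions applied:
Step 1: δ(q0, 2) = (q0, 0, R)
Step 2: δ(q0, □) = (q1, 1, L)

The first 3 configurations are:
[q0]2 ⊢ 0[q0]□ ⊢ [q1]01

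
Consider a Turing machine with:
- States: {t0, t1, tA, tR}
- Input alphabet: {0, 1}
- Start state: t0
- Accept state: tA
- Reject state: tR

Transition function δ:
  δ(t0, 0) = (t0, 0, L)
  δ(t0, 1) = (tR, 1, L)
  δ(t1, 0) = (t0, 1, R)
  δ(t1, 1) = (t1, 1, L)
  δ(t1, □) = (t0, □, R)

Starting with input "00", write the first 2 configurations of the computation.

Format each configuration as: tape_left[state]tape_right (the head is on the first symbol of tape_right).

Transitions applied:
Step 1: δ(t0, 0) = (t0, 0, L)

The first 2 configurations are:
[t0]00 ⊢ [t0]□00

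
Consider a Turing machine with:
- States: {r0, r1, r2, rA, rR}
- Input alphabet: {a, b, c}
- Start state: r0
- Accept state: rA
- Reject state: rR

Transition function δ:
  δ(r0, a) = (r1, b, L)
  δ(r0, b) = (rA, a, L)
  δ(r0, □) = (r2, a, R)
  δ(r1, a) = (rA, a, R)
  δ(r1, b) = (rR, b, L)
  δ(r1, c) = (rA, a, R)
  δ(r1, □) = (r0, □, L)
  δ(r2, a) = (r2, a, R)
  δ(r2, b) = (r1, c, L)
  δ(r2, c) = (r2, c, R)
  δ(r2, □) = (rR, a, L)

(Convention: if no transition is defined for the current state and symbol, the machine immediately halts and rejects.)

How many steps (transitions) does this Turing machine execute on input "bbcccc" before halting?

Execution trace:
Initial: [r0]bbcccc
Step 1: δ(r0, b) = (rA, a, L) → [rA]□abcccc

The machine reaches the accept state rA and halts.

The machine executed 1 step before halting.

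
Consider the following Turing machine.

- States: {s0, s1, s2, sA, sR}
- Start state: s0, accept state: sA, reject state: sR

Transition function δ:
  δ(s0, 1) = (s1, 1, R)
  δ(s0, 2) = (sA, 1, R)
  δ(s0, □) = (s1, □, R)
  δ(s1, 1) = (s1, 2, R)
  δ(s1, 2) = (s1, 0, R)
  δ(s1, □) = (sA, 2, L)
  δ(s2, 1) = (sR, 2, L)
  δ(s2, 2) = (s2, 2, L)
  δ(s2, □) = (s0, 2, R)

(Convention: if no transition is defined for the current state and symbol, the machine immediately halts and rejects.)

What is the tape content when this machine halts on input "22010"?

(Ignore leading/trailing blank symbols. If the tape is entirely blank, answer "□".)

Execution trace:
Initial: [s0]22010
Step 1: δ(s0, 2) = (sA, 1, R) → 1[sA]2010

The machine reaches the accept state sA and halts.

Final tape (ignoring leading/trailing blanks): 12010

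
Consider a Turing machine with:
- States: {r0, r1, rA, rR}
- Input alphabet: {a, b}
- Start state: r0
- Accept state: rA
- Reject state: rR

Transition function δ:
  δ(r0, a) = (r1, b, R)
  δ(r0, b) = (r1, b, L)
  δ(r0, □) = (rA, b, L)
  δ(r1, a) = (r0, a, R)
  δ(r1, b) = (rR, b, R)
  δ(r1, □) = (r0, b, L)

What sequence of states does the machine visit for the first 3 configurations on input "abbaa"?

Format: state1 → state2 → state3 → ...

Execution trace:
Initial: [r0]abbaa
Step 1: δ(r0, a) = (r1, b, R) → b[r1]bbaa
Step 2: δ(r1, b) = (rR, b, R) → bb[rR]baa

The machine reaches the reject state rR and halts.

State sequence: r0 → r1 → rR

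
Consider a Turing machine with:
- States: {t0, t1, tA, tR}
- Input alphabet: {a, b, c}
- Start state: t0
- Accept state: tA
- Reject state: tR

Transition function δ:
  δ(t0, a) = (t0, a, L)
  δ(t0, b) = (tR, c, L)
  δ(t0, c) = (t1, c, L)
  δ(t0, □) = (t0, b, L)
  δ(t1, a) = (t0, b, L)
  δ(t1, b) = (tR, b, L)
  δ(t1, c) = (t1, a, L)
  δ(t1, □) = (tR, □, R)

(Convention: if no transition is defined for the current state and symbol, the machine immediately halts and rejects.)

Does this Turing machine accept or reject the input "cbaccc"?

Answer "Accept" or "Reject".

Execution trace:
Initial: [t0]cbaccc
Step 1: δ(t0, c) = (t1, c, L) → [t1]□cbaccc
Step 2: δ(t1, □) = (tR, □, R) → □[tR]cbaccc

The machine reaches the reject state tR and halts.

Answer: Reject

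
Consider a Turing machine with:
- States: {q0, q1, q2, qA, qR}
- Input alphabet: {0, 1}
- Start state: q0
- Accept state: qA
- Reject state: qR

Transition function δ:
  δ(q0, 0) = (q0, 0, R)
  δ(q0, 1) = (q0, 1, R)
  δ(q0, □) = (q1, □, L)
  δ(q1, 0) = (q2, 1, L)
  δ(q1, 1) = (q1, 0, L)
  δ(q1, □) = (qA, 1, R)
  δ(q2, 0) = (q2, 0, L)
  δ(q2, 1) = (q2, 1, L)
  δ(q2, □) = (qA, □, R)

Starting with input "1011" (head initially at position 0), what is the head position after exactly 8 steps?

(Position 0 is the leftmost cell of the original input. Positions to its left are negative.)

Execution trace (head position shown):
Step 0: [q0]1011  (head at position 0)
Step 1: move right → 1[q0]011  (head at position 1)
Step 2: move right → 10[q0]11  (head at position 2)
Step 3: move right → 101[q0]1  (head at position 3)
Step 4: move right → 1011[q0]□  (head at position 4)
Step 5: move left → 101[q1]1□  (head at position 3)
Step 6: move left → 10[q1]10□  (head at position 2)
Step 7: move left → 1[q1]000□  (head at position 1)
Step 8: move left → [q2]1100□  (head at position 0)

After 8 steps, the head is at position 0.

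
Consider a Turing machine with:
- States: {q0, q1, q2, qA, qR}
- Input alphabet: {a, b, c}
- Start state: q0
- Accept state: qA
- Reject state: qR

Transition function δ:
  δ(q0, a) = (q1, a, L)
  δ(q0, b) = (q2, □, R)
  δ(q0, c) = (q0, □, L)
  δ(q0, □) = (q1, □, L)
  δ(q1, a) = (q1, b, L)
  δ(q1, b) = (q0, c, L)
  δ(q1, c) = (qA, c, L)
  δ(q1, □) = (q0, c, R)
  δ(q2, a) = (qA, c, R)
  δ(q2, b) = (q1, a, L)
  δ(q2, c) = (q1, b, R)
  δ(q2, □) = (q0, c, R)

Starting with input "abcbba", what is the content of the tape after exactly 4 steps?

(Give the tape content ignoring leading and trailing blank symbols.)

Execution trace:
Initial: [q0]abcbba
Step 1: δ(q0, a) = (q1, a, L) → [q1]□abcbba
Step 2: δ(q1, □) = (q0, c, R) → c[q0]abcbba
Step 3: δ(q0, a) = (q1, a, L) → [q1]cabcbba
Step 4: δ(q1, c) = (qA, c, L) → [qA]□cabcbba

The machine reaches the accept state qA and halts.

After 4 steps, the tape (ignoring leading/trailing blanks) is: cabcbba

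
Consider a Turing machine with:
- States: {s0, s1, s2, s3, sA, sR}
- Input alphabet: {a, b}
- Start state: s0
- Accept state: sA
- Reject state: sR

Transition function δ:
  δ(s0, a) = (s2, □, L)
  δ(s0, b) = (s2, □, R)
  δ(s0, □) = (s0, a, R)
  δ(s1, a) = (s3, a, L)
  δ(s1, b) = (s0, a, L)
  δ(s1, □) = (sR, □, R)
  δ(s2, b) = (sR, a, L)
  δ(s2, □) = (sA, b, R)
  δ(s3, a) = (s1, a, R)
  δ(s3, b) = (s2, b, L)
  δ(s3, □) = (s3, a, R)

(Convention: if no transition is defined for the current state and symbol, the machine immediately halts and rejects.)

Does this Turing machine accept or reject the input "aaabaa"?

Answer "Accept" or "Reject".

Execution trace:
Initial: [s0]aaabaa
Step 1: δ(s0, a) = (s2, □, L) → [s2]□□aabaa
Step 2: δ(s2, □) = (sA, b, R) → b[sA]□aabaa

The machine reaches the accept state sA and halts.

Answer: Accept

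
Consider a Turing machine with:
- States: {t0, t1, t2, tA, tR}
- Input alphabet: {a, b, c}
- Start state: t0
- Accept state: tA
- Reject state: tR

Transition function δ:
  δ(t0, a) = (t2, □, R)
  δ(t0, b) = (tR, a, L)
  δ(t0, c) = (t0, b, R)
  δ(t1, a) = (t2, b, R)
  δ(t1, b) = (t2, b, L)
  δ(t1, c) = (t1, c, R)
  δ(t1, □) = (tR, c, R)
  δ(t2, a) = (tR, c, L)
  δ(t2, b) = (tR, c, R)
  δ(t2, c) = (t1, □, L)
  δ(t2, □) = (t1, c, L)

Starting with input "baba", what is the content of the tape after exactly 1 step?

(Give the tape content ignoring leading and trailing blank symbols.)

Execution trace:
Initial: [t0]baba
Step 1: δ(t0, b) = (tR, a, L) → [tR]□aaba

The machine reaches the reject state tR and halts.

After 1 step, the tape (ignoring leading/trailing blanks) is: aaba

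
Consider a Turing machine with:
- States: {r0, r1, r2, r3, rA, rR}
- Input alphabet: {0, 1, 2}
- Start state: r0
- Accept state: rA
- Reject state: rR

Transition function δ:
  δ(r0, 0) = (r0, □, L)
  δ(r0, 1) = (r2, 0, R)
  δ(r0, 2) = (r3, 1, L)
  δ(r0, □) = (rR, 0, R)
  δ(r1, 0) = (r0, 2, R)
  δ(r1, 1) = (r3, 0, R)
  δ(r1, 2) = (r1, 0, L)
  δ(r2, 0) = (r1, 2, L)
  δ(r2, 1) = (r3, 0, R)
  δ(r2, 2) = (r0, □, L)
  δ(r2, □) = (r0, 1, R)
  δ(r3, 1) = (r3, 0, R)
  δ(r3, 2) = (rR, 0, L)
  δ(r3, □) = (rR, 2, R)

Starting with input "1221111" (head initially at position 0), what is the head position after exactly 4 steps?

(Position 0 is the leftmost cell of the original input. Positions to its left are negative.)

Execution trace (head position shown):
Step 0: [r0]1221111  (head at position 0)
Step 1: move right → 0[r2]221111  (head at position 1)
Step 2: move left → [r0]0□21111  (head at position 0)
Step 3: move left → [r0]□□□21111  (head at position -1)
Step 4: move right → 0[rR]□□21111  (head at position 0)

After 4 steps, the head is at position 0.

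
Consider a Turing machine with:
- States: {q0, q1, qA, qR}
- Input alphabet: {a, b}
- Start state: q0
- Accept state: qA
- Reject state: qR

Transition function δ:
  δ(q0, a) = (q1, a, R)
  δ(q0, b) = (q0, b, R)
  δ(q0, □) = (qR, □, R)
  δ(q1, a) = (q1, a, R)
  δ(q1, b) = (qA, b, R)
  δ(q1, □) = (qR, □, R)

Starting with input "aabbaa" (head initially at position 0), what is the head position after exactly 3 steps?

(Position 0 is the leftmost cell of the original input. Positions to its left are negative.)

Execution trace (head position shown):
Step 0: [q0]aabbaa  (head at position 0)
Step 1: move right → a[q1]abbaa  (head at position 1)
Step 2: move right → aa[q1]bbaa  (head at position 2)
Step 3: move right → aab[qA]baa  (head at position 3)

After 3 steps, the head is at position 3.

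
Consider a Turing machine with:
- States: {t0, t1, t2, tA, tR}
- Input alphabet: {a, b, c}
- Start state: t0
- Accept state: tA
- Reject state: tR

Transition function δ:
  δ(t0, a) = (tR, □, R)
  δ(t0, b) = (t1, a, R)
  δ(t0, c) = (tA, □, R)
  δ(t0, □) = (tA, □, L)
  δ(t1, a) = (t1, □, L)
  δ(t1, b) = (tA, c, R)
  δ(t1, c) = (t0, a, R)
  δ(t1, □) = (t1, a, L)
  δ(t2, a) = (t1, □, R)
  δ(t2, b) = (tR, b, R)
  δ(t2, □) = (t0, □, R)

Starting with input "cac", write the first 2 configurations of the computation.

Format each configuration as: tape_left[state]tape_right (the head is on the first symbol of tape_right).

Transitions applied:
Step 1: δ(t0, c) = (tA, □, R)

The first 2 configurations are:
[t0]cac ⊢ □[tA]ac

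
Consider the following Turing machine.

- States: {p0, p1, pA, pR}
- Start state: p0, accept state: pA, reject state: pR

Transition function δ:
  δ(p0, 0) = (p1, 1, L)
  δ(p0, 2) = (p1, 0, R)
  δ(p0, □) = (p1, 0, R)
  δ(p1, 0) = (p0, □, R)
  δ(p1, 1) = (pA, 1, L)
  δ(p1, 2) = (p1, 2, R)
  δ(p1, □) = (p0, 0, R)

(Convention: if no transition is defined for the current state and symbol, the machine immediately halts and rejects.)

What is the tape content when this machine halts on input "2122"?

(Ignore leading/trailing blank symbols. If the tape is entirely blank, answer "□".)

Execution trace:
Initial: [p0]2122
Step 1: δ(p0, 2) = (p1, 0, R) → 0[p1]122
Step 2: δ(p1, 1) = (pA, 1, L) → [pA]0122

The machine reaches the accept state pA and halts.

Final tape (ignoring leading/trailing blanks): 0122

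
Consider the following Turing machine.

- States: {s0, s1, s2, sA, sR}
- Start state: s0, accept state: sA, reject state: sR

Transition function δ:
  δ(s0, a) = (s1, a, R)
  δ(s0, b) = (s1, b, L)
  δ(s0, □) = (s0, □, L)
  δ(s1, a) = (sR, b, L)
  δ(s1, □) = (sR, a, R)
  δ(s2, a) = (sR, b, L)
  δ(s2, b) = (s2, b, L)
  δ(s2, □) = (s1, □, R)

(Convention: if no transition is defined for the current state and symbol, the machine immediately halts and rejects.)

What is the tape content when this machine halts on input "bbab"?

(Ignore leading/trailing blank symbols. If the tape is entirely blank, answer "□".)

Execution trace:
Initial: [s0]bbab
Step 1: δ(s0, b) = (s1, b, L) → [s1]□bbab
Step 2: δ(s1, □) = (sR, a, R) → a[sR]bbab

The machine reaches the reject state sR and halts.

Final tape (ignoring leading/trailing blanks): abbab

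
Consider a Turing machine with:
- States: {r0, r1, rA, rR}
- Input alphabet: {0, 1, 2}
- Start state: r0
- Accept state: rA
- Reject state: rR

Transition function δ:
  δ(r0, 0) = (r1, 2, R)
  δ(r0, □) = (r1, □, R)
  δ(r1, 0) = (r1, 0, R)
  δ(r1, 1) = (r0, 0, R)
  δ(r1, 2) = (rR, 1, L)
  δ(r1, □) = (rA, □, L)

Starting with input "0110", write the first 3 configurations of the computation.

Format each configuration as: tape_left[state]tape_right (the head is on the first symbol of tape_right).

Transitions applied:
Step 1: δ(r0, 0) = (r1, 2, R)
Step 2: δ(r1, 1) = (r0, 0, R)

The first 3 configurations are:
[r0]0110 ⊢ 2[r1]110 ⊢ 20[r0]10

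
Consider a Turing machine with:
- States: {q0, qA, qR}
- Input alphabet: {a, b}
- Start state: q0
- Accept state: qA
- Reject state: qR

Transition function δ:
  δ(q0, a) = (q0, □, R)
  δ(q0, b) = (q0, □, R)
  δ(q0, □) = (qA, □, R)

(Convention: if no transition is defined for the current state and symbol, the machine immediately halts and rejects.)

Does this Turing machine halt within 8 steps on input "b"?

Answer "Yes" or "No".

Execution trace:
Initial: [q0]b
Step 1: δ(q0, b) = (q0, □, R) → □[q0]□
Step 2: δ(q0, □) = (qA, □, R) → □□[qA]□

The machine reaches the accept state qA and halts.
The machine halted after 2 steps (within the 8-step bound).

Answer: Yes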